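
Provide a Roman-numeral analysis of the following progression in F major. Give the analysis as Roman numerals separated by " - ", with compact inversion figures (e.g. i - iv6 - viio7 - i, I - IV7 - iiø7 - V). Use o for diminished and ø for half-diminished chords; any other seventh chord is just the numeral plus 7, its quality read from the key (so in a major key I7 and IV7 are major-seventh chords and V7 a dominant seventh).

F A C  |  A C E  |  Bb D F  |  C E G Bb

I - iii - IV - V7

F-A-C has root F, degree 1 in F major, so I.
A-C-E has root A, degree 3 in F major, so iii.
Bb-D-F: root Bb is the subdominant; major triad there is IV.
C-E-G-Bb: root C is the dominant; dominant seventh chord there is V7.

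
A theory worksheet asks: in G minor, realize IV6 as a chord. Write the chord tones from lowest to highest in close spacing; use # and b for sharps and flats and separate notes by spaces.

E G C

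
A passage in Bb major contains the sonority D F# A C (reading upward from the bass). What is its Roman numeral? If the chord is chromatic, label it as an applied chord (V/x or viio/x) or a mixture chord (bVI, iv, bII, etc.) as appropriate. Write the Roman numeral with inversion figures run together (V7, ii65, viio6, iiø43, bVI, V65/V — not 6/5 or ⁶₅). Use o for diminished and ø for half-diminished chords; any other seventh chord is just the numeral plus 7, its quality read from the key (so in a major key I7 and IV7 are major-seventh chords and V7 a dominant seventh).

The pitches D-F#-A-C form a dominant seventh chord rooted on D.
D is not a diatonic chord root with this quality in Bb major, but it lies a perfect fifth above G (vi), so the chord functions as an applied dominant of vi.

V7/vi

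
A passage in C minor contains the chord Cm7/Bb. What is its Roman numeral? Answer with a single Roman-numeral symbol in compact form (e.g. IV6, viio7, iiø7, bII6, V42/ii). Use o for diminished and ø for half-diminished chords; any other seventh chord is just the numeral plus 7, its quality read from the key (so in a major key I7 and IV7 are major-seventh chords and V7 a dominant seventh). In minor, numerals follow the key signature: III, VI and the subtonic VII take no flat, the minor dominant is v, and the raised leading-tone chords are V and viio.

i42

The pitches C-Eb-G-Bb form a minor seventh chord rooted on C.
In C minor, C is the tonic; the diatonic minor seventh chord there is i7.
With Bb in the bass the chord is in third inversion, so the figured bass is 42.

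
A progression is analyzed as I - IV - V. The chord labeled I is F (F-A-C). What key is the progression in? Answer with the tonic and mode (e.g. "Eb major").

The anchor chord is a major triad on F, labeled I.
If F is scale degree 1 and the mode makes that degree carry a major triad, the tonic is F and the mode is major.

F major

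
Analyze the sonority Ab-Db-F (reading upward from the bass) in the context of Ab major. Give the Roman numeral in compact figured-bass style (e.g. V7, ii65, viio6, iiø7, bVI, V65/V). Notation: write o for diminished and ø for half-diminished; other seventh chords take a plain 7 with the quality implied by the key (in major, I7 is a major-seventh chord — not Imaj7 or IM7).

IV64

Stacked in thirds the chord is Db-F-Ab: a major triad on Db.
In Ab major, Db is the subdominant; the diatonic major triad there is IV.
With Ab in the bass the chord is in second inversion, so the figured bass is 64.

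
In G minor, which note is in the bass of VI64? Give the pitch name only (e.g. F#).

VI in G minor has root Eb; the chord is Eb-G-Bb.
The figure 64 means second inversion — the fifth is in the bass.

Bb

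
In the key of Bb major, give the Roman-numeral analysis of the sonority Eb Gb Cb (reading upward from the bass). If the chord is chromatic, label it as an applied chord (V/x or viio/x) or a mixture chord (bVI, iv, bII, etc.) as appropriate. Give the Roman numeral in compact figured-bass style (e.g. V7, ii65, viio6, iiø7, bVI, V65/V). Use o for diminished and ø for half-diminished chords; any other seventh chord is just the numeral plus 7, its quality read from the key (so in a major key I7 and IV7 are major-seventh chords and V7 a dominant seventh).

bII6

The pitches Cb-Eb-Gb form a major triad rooted on Cb.
Cb is the lowered second degree of Bb major (diatonic 2 would be C). This is the Neapolitan sixth — a major triad on the lowered second degree, here in its customary first inversion.
With Eb in the bass the chord is in first inversion, so the figured bass is 6.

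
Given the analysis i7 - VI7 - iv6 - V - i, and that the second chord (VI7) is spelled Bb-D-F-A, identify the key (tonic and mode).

D minor

VI7 is given as Bb-D-F-A — a major seventh chord with root Bb.
If Bb is scale degree 6 and the mode makes that degree carry a major seventh chord, the tonic is D and the mode is minor.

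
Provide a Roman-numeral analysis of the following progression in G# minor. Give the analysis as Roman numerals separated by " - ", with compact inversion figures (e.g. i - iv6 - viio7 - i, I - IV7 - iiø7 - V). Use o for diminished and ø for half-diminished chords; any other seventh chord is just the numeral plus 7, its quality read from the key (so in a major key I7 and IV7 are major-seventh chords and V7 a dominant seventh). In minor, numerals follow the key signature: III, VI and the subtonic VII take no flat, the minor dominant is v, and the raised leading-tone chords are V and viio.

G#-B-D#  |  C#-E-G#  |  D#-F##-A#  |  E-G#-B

G#-B-D# has root G#, degree 1 in G# minor, so i.
C#-E-G#: minor triad on C# = scale degree 4 → iv.
D#-F##-A#: root D# is the dominant; major triad there is V.
E-G#-B: root E is the submediant; major triad there is VI.

i - iv - V - VI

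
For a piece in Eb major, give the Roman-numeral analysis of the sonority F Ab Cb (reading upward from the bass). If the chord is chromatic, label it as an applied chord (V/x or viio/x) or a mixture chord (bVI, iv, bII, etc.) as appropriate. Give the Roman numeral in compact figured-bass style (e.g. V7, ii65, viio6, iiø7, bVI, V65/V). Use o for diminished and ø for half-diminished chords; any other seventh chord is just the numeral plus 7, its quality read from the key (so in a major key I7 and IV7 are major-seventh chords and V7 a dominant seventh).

iio

The pitches F-Ab-Cb form a diminished triad rooted on F.
F is the second degree of Eb major. This is the diminished supertonic triad, borrowed from the parallel minor.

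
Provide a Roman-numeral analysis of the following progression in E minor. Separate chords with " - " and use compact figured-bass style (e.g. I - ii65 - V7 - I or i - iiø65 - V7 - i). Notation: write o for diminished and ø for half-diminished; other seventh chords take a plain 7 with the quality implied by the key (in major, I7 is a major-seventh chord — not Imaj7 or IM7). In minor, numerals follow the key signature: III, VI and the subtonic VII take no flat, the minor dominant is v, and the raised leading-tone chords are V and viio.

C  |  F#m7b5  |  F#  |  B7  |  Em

C: major triad on C = scale degree 6 → VI.
F#m7b5: half-diminished seventh chord on F# = scale degree 2 → iiø7.
F# is the secondary dominant of V (major triad on F#): V/V.
B7: dominant seventh chord on B = scale degree 5 → V7.
Em: root E is the tonic; minor triad there is i.

VI - iiø7 - V/V - V7 - i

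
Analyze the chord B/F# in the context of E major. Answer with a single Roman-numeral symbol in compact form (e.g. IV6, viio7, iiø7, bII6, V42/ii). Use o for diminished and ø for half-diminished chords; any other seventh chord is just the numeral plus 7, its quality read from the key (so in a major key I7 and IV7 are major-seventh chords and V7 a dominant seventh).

V64

The pitches B-D#-F# form a major triad rooted on B.
B is scale degree 5 in E major, and a major triad on that degree is written V.
With F# in the bass the chord is in second inversion, so the figured bass is 64.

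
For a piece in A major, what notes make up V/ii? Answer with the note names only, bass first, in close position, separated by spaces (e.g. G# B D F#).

F# A# C#

V/ii is a secondary dominant — the dominant triad of ii. ii in A major is B, so the applied chord's root is F#, a perfect fifth above.
Building a major triad on F# gives F#-A#-C#.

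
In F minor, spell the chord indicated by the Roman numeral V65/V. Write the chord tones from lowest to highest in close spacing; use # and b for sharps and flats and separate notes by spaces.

B D F G

The slash means an applied dominant: we want the dominant of V. In F minor, V is C major, and its dominant is built on G.
Building a dominant seventh chord on G gives G-B-D-F.
The figured bass 65 indicates first inversion, placing the third (B) in the bass: B-D-F-G.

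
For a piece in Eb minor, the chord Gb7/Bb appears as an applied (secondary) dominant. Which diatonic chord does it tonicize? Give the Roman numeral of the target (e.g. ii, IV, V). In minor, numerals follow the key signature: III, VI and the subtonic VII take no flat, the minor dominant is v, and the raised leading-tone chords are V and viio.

The chord is a dominant seventh chord on Gb.
A dominant resolves down a perfect fifth: Gb → Cb. In Eb minor, Cb is scale degree 6, i.e. VI.

VI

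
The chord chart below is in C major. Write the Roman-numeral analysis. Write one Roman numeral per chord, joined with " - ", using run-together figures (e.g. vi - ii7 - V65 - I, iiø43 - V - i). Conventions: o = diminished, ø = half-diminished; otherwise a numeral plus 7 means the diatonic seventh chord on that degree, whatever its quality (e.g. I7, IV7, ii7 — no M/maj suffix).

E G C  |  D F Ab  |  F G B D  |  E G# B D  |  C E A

I6 - iio - V42 - V7/vi - vi6

E-G-C: root C is the tonic; major triad there is I6.
D-F-Ab is non-diatonic — iio, a mixture chord from C minor.
F-G-B-D: root G is the dominant; dominant seventh chord there is V42.
E-G#-B-D: a dominant seventh chord on E, the applied dominant of vi → V7/vi.
C-E-A has root A, degree 6 in C major, so vi6.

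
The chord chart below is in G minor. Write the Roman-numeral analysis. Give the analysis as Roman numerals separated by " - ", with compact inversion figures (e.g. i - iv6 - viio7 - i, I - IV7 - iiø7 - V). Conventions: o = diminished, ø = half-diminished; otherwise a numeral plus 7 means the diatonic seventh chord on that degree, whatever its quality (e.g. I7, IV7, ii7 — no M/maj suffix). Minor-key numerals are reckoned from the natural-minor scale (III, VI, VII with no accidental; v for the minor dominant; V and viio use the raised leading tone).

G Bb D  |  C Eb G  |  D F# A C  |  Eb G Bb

G-Bb-D: root G is the tonic; minor triad there is i.
C-Eb-G has root C, degree 4 in G minor, so iv.
D-F#-A-C: dominant seventh chord on D = scale degree 5 → V7.
Eb-G-Bb has root Eb, degree 6 in G minor, so VI.

i - iv - V7 - VI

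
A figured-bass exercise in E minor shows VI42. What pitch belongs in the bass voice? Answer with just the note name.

VI in E minor has root C; the chord is C-E-G-B.
The figure 42 means third inversion — the seventh is in the bass.

B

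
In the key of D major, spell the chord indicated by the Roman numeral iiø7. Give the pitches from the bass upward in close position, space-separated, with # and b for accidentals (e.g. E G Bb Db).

E G Bb D

iiø7 is the half-diminished supertonic seventh, borrowed from the parallel minor. In D major that root is E.
So the chord is E-G-Bb-D.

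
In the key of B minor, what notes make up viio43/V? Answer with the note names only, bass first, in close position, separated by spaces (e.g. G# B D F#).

B D E# G#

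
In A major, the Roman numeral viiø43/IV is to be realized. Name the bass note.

The applied chord viiø43/IV is rooted on C#: C#-E-G-B.
The figure 43 means second inversion — the fifth is in the bass.

G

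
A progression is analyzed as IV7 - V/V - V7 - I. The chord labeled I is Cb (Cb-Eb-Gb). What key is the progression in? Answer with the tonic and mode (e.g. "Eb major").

Cb major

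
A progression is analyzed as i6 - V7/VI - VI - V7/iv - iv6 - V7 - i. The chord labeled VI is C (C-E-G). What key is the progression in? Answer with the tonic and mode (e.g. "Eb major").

E minor

The anchor chord is a major triad on C, labeled VI.
Counting down 5 scale steps from C places the tonic on E; a major triad on degree 6 is diatonic only in minor.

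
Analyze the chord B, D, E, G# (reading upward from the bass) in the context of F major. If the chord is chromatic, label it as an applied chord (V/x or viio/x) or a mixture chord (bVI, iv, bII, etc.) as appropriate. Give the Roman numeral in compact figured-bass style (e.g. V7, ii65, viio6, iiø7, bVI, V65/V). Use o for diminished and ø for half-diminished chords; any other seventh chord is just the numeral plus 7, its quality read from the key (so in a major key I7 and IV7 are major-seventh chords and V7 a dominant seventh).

V43/iii

The pitches E-G#-B-D form a dominant seventh chord rooted on E.
E is not a diatonic chord root with this quality in F major, but it lies a perfect fifth above A (iii), so the chord functions as an applied dominant of iii.
With B in the bass the chord is in second inversion, so the figured bass is 43.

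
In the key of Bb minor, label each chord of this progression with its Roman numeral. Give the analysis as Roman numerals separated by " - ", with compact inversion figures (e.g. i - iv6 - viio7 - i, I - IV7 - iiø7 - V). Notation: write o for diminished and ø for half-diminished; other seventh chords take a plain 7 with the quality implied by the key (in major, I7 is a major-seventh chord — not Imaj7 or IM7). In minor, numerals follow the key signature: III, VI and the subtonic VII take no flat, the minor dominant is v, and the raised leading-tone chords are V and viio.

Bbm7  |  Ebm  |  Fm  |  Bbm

i7 - iv - v - i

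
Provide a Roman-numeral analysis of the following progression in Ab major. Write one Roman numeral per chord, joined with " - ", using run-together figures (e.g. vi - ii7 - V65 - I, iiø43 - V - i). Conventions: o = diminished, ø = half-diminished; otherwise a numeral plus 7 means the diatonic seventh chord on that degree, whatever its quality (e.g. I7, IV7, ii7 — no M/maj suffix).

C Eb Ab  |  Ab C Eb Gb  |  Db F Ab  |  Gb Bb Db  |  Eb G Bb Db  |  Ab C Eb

C-Eb-Ab: root Ab is the tonic; major triad there is I6.
Ab-C-Eb-Gb: a dominant seventh chord on Ab, the applied dominant of IV → V7/IV.
Db-F-Ab has root Db, degree 4 in Ab major, so IV.
Gb-Bb-Db: major triad on Gb — chromatic; bVII (borrowed from the parallel minor).
Eb-G-Bb-Db has root Eb, degree 5 in Ab major, so V7.
Ab-C-Eb: major triad on Ab = scale degree 1 → I.

I6 - V7/IV - IV - bVII - V7 - I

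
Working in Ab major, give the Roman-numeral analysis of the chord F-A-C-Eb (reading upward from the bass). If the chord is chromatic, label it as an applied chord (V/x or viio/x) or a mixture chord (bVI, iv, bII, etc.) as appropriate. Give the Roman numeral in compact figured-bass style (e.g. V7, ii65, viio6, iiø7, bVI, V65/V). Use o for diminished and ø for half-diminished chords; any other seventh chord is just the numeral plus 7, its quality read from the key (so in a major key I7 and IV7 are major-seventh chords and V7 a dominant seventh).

V7/ii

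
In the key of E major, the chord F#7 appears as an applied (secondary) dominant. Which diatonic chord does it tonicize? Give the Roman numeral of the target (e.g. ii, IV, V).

The chord is a dominant seventh chord on F#.
A dominant resolves down a perfect fifth: F# → B. In E major, B is scale degree 5, i.e. V.

V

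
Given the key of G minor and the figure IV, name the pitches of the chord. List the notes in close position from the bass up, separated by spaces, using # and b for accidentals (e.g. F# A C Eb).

IV is the major subdominant, borrowed from the parallel major. In G minor that root is C.
So the chord is C-E-G.

C E G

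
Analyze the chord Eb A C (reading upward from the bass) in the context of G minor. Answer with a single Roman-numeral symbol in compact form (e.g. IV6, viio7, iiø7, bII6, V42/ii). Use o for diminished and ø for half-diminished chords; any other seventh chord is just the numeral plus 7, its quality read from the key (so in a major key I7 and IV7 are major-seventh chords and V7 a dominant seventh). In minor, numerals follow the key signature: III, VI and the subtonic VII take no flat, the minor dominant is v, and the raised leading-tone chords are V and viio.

iio64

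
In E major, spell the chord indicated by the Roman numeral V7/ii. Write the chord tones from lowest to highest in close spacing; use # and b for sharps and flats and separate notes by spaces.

C# E# G# B

V7/ii is a secondary dominant — the dominant seventh of ii. ii in E major is F#, so the applied chord's root is C#, a perfect fifth above.
Building a dominant seventh chord on C# gives C#-E#-G#-B.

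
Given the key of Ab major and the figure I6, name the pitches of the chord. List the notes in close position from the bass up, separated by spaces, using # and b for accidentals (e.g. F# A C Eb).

C Eb Ab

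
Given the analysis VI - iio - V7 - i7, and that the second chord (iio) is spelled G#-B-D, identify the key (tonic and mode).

F# minor

iio is given as G#-B-D — a diminished triad with root G#.
Counting down one scale step from G# places the tonic on F#; a diminished triad on degree 2 is diatonic only in minor.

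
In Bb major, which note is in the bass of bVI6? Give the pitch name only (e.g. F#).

Bb

bVI in Bb major has root Gb; the chord is Gb-Bb-Db.
The figure 6 means first inversion — the third is in the bass.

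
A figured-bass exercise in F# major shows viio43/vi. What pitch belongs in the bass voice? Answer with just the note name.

G#

The applied chord viio43/vi is rooted on C##: C##-E#-G#-B.
The figure 43 means second inversion — the fifth is in the bass.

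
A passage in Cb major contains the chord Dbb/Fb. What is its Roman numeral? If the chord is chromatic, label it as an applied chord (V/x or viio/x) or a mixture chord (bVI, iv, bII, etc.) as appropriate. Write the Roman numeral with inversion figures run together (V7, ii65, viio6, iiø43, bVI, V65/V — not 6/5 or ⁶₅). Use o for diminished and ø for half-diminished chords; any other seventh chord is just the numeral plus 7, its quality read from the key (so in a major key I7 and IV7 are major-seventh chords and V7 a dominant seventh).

bII6

Stacked in thirds the chord is Dbb-Fb-Abb: a major triad on Dbb.
Dbb is the lowered second degree of Cb major (diatonic 2 would be Db). This is the Neapolitan sixth — a major triad on the lowered second degree, here in its customary first inversion.
With Fb in the bass the chord is in first inversion, so the figured bass is 6.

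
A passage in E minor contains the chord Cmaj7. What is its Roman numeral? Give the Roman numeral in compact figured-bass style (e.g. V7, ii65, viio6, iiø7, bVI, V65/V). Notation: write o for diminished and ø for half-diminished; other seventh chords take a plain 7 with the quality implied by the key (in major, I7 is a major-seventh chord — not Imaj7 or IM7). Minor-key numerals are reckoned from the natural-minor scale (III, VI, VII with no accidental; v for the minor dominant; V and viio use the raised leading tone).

VI7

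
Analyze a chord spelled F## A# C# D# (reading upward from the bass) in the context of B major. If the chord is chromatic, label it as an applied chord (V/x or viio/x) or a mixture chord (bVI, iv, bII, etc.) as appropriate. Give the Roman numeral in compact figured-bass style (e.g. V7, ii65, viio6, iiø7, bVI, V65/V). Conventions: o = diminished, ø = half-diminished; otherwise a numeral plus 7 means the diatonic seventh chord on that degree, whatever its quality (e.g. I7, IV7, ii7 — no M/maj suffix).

V65/vi

The pitches D#-F##-A#-C# form a dominant seventh chord rooted on D#.
D# is not a diatonic chord root with this quality in B major, but it lies a perfect fifth above G# (vi), so the chord functions as an applied dominant of vi.
With F## in the bass the chord is in first inversion, so the figured bass is 65.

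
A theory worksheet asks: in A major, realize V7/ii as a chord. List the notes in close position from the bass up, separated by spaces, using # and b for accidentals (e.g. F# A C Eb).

F# A# C# E

V7/ii is a secondary dominant — the dominant seventh of ii. ii in A major is B, so the applied chord's root is F#, a perfect fifth above.
Building a dominant seventh chord on F# gives F#-A#-C#-E.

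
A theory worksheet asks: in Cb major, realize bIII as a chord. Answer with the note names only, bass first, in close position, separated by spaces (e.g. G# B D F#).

Scale degree 3 in Cb major is Eb; lowering it a half step gives Ebb. bIII is a major triad on the lowered third degree, borrowed from the parallel minor.
So the chord is Ebb-Gb-Bbb, a major triad.

Ebb Gb Bbb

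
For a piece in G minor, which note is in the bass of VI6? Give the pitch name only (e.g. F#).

G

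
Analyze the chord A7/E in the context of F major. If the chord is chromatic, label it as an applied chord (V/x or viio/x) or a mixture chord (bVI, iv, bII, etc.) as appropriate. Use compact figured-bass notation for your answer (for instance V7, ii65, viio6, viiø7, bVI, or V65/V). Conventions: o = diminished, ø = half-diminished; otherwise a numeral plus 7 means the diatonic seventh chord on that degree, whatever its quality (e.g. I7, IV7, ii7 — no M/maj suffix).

V43/vi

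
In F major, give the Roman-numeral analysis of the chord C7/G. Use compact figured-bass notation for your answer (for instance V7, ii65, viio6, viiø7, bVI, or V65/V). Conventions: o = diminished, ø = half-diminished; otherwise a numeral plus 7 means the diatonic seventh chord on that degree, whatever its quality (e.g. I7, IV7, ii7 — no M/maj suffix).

V43

Stacked in thirds the chord is C-E-G-Bb: a dominant seventh chord on C.
In F major, C is the dominant; the diatonic dominant seventh chord there is V7.
With G in the bass the chord is in second inversion, so the figured bass is 43.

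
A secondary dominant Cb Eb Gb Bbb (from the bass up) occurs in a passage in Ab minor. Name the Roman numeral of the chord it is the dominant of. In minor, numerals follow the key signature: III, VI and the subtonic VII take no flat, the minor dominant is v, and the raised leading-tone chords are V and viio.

VI

The chord is a dominant seventh chord on Cb.
A dominant resolves down a perfect fifth: Cb → Fb. In Ab minor, Fb is scale degree 6, i.e. VI.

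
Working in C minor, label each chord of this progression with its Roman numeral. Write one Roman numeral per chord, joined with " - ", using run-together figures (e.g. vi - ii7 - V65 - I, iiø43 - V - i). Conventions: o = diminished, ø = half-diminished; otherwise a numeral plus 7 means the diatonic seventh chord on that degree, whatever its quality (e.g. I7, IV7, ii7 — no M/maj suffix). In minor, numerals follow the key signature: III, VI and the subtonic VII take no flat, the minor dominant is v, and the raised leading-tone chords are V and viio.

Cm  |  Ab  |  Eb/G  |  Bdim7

Cm: minor triad on C = scale degree 1 → i.
Ab: root Ab is the submediant; major triad there is VI.
Eb/G: major triad on Eb = scale degree 3 → III6.
Bdim7: root B is the leading tone; fully diminished seventh chord there is viio7.

i - VI - III6 - viio7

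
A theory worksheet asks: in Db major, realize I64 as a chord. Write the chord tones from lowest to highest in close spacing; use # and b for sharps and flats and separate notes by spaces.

In Db major, the first degree is Db, and the diatonic chord built there is a major triad.
Stacking thirds from Db gives Db-F-Ab.
The figured bass 64 indicates second inversion, placing the fifth (Ab) in the bass: Ab-Db-F.

Ab Db F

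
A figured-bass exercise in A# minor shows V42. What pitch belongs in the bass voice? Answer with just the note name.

D#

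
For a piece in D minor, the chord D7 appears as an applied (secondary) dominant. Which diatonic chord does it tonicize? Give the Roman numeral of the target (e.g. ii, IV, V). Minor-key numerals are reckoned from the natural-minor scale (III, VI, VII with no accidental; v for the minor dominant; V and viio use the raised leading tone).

iv

The chord is a dominant seventh chord on D.
A dominant resolves down a perfect fifth: D → G. In D minor, G is scale degree 4, i.e. iv.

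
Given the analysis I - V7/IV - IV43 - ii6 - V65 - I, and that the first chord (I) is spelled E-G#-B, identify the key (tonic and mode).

E major

The anchor chord is a major triad on E, labeled I.
If E is scale degree 1 and the mode makes that degree carry a major triad, the tonic is E and the mode is major.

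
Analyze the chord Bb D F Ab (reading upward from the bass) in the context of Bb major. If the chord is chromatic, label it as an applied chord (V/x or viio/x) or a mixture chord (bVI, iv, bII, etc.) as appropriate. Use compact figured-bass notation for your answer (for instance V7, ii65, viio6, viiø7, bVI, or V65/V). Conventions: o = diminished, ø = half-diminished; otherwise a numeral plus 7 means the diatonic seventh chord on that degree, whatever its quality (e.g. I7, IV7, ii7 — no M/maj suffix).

The pitches Bb-D-F-Ab form a dominant seventh chord rooted on Bb.
Bb is not a diatonic chord root with this quality in Bb major, but it lies a perfect fifth above Eb (IV), so the chord functions as an applied dominant of IV.

V7/IV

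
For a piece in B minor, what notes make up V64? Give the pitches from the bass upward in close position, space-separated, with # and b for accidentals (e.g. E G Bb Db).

C# F# A#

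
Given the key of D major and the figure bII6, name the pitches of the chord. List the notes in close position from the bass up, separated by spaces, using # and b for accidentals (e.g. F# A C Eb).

G Bb Eb

Scale degree 2 in D major is E; lowering it a half step gives Eb. bII6 is the Neapolitan sixth — a major triad on the lowered second degree, here in its customary first inversion.
So the chord is Eb-G-Bb.
The figured bass 6 indicates first inversion, placing the third (G) in the bass: G-Bb-Eb.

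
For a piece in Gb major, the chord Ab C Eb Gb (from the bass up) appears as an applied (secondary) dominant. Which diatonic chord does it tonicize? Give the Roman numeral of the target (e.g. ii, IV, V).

The chord is a dominant seventh chord on Ab.
A dominant resolves down a perfect fifth: Ab → Db. In Gb major, Db is scale degree 5, i.e. V.

V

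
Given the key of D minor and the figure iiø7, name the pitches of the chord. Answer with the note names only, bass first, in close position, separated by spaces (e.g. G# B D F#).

The numeral's case and figure indicate a half-diminished seventh chord. In D minor its root, the supertonic, is E.
Stacking thirds from E gives E-G-Bb-D.

E G Bb D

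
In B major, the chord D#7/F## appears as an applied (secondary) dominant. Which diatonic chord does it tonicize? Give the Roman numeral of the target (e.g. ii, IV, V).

vi

The chord is a dominant seventh chord on D#.
A dominant resolves down a perfect fifth: D# → G#. In B major, G# is scale degree 6, i.e. vi.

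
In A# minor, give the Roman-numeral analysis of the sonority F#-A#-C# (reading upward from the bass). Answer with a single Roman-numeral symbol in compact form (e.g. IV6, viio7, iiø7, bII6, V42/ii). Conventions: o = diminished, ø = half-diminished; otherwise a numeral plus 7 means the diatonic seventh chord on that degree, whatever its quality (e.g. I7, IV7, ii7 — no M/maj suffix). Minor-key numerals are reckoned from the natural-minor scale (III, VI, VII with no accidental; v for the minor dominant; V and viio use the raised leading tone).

VI

Stacked in thirds the chord is F#-A#-C#: a major triad on F#.
In A# minor, F# is the submediant; the diatonic major triad there is VI.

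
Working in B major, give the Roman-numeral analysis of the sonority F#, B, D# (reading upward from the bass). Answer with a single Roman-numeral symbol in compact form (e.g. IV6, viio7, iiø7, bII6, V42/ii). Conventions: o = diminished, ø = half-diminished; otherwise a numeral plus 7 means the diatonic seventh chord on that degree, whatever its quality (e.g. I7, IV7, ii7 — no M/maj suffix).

I64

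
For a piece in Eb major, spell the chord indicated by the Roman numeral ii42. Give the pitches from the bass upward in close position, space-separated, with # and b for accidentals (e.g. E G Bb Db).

Eb F Ab C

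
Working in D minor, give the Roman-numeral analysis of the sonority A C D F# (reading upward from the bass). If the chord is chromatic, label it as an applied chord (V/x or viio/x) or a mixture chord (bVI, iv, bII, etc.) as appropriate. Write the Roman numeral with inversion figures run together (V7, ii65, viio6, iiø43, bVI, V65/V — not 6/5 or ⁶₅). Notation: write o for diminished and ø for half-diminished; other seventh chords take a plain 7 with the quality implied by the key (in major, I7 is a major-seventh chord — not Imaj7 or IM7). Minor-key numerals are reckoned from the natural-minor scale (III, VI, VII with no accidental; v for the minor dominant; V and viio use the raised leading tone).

V43/iv

The pitches D-F#-A-C form a dominant seventh chord rooted on D.
D is not a diatonic chord root with this quality in D minor, but it lies a perfect fifth above G (iv), so the chord functions as an applied dominant of iv.
With A in the bass the chord is in second inversion, so the figured bass is 43.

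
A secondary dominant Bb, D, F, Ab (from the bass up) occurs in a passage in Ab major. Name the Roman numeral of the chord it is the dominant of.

The chord is a dominant seventh chord on Bb.
A dominant resolves down a perfect fifth: Bb → Eb. In Ab major, Eb is scale degree 5, i.e. V.

V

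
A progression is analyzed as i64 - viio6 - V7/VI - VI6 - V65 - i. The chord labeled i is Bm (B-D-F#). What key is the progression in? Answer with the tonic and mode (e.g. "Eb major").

B minor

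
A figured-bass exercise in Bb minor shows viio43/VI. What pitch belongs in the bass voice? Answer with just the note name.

Cb

The applied chord viio43/VI is rooted on F: F-Ab-Cb-Ebb.
The figure 43 means second inversion — the fifth is in the bass.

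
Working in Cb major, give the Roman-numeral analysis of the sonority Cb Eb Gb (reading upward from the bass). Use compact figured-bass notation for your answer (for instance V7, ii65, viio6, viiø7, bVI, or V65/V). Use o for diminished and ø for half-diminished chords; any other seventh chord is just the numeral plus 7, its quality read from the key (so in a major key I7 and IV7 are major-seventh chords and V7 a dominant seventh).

I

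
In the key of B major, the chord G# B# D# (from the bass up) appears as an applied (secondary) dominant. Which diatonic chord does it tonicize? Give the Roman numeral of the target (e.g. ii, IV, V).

ii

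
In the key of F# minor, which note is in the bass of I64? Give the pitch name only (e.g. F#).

I in F# minor has root F#; the chord is F#-A#-C#.
The figure 64 means second inversion — the fifth is in the bass.

C#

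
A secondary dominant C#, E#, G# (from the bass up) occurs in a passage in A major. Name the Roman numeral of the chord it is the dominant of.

vi

The chord is a major triad on C#.
A dominant resolves down a perfect fifth: C# → F#. In A major, F# is scale degree 6, i.e. vi.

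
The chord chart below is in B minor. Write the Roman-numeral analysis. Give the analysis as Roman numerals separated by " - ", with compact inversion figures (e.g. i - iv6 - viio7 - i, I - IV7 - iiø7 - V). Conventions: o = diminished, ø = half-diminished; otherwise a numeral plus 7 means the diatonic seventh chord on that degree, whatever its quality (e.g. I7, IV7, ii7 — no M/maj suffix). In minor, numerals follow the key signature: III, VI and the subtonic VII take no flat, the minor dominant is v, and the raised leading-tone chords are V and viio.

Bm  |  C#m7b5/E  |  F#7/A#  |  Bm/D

i - iiø65 - V65 - i6

Bm: minor triad on B = scale degree 1 → i.
C#m7b5/E: root C# is the supertonic; half-diminished seventh chord there is iiø65.
F#7/A# has root F#, degree 5 in B minor, so V65.
Bm/D: root B is the tonic; minor triad there is i6.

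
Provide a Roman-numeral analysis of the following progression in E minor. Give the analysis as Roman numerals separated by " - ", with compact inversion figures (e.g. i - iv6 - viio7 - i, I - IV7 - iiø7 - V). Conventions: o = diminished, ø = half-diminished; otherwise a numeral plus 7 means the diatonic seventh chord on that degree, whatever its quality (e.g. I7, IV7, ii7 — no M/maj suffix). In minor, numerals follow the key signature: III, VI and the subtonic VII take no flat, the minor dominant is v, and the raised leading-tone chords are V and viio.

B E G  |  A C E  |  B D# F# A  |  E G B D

i64 - iv - V7 - i7

B-E-G has root E, degree 1 in E minor, so i64.
A-C-E: root A is the subdominant; minor triad there is iv.
B-D#-F#-A: root B is the dominant; dominant seventh chord there is V7.
E-G-B-D has root E, degree 1 in E minor, so i7.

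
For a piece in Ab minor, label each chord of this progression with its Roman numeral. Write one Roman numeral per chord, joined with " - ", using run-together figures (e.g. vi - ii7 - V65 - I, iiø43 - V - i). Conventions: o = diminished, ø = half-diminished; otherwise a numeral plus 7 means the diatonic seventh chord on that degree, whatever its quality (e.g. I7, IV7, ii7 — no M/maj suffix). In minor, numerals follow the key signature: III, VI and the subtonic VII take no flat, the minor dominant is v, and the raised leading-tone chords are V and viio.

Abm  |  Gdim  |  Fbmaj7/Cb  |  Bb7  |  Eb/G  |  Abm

Abm has root Ab, degree 1 in Ab minor, so i.
Gdim has root G, degree 7 in Ab minor, so viio.
Fbmaj7/Cb: root Fb is the submediant; major seventh chord there is VI43.
Bb7 is the secondary dominant of V (dominant seventh chord on Bb): V7/V.
Eb/G: major triad on Eb = scale degree 5 → V6.
Abm: root Ab is the tonic; minor triad there is i.

i - viio - VI43 - V7/V - V6 - i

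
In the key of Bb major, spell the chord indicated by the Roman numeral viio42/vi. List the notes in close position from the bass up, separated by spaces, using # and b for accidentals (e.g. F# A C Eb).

The slash marks an applied leading-tone chord: viio of vi. In Bb major, vi is G, so the leading tone to it is F#, a half step below.
Building a fully diminished seventh chord on F# gives F#-A-C-Eb.
The figured bass 42 indicates third inversion, placing the seventh (Eb) in the bass: Eb-F#-A-C.

Eb F# A C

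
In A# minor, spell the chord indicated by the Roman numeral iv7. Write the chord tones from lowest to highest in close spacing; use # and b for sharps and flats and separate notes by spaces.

D# F# A# C#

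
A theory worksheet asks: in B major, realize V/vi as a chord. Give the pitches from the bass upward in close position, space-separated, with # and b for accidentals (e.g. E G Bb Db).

D# F## A#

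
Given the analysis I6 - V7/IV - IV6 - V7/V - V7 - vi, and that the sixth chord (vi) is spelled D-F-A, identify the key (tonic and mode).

F major

vi is given as D-F-A — a minor triad with root D.
If D is scale degree 6 and the mode makes that degree carry a minor triad, the tonic is F and the mode is major.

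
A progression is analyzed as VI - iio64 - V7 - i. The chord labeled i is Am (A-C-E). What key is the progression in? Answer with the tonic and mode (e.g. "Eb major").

A minor

i is given as A-C-E — a minor triad with root A.
If A is scale degree 1 and the mode makes that degree carry a minor triad, the tonic is A and the mode is minor.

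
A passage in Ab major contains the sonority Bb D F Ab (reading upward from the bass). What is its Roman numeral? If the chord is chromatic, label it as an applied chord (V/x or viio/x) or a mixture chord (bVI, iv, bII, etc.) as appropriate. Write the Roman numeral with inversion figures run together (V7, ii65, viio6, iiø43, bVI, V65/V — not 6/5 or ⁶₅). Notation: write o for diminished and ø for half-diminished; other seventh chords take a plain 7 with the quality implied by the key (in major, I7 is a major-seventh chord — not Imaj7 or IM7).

V7/V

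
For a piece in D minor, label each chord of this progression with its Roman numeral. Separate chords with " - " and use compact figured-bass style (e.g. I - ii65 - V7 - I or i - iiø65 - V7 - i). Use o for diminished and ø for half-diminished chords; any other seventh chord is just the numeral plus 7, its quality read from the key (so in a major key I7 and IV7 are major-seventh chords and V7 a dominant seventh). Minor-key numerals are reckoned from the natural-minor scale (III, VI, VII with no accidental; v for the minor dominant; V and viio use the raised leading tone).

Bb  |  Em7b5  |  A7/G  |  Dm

VI - iiø7 - V42 - i

Bb: root Bb is the submediant; major triad there is VI.
Em7b5: root E is the supertonic; half-diminished seventh chord there is iiø7.
A7/G: dominant seventh chord on A = scale degree 5 → V42.
Dm: minor triad on D = scale degree 1 → i.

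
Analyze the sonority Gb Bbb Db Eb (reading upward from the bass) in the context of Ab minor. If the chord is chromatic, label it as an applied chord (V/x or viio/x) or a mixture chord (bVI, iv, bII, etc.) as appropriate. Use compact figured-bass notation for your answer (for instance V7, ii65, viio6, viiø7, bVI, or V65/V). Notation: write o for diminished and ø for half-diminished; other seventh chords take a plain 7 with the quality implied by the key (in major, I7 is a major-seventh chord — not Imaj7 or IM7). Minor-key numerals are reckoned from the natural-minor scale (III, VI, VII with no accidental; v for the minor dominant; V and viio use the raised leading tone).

viiø65/VI

The pitches Eb-Gb-Bbb-Db form a half-diminished seventh chord rooted on Eb.
Eb sits a half step below Fb (VI in Ab minor); a diminished chord there is the applied leading-tone chord of VI.
With Gb in the bass the chord is in first inversion, so the figured bass is 65.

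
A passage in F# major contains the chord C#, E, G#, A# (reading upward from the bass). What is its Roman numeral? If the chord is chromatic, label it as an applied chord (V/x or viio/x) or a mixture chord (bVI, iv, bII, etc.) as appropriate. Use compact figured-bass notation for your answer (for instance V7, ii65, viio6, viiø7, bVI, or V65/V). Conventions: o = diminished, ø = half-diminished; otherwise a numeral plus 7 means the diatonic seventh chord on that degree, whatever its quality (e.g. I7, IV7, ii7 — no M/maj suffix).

Stacked in thirds the chord is A#-C#-E-G#: a half-diminished seventh chord on A#.
A# sits a half step below B (IV in F# major); a diminished chord there is the applied leading-tone chord of IV.
With C# in the bass the chord is in first inversion, so the figured bass is 65.

viiø65/IV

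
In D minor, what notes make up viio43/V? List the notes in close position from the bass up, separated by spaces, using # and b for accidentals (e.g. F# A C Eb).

D F G# B

The slash marks an applied leading-tone chord: viio of V. In D minor, V is A, so the leading tone to it is G#, a half step below.
Building a fully diminished seventh chord on G# gives G#-B-D-F.
With the 43 figure the chord is in second inversion; from the bass D upward in close position it reads D-F-G#-B.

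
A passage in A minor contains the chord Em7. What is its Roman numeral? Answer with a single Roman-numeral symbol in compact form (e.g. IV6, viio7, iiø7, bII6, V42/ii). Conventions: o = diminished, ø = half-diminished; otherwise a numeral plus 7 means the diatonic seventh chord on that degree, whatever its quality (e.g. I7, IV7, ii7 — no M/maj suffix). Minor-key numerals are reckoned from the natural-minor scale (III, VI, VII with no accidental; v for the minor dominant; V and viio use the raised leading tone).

Stacked in thirds the chord is E-G-B-D: a minor seventh chord on E.
In A minor, E is the dominant; the diatonic minor seventh chord there is v7.

v7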